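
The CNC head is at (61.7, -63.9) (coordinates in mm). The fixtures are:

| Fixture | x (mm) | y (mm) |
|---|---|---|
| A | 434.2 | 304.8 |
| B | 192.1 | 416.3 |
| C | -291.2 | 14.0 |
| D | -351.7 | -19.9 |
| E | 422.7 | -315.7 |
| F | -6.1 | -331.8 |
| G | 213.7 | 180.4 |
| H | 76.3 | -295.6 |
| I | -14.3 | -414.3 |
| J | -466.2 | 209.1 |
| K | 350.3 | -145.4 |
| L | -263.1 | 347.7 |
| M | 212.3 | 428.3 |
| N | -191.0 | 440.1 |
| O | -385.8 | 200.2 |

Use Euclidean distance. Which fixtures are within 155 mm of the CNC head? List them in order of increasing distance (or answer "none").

none

Distances from (61.7, -63.9):
A: √((372.5)² + (368.7)²) = √(138756.250 + 135939.690) = 524.1 mm
B: √((130.4)² + (480.2)²) = √(17004.160 + 230592.040) = 497.6 mm
C: √((-352.9)² + (77.9)²) = √(124538.410 + 6068.410) = 361.4 mm
D: √((-413.4)² + (44.0)²) = √(170899.560 + 1936.000) = 415.7 mm
E: √((361.0)² + (-251.8)²) = √(130321.000 + 63403.240) = 440.1 mm
F: √((-67.8)² + (-267.9)²) = √(4596.840 + 71770.410) = 276.3 mm
G: √((152.0)² + (244.3)²) = √(23104.000 + 59682.490) = 287.7 mm
H: √((14.6)² + (-231.7)²) = √(213.160 + 53684.890) = 232.2 mm
I: √((-76.0)² + (-350.4)²) = √(5776.000 + 122780.160) = 358.5 mm
J: √((-527.9)² + (273.0)²) = √(278678.410 + 74529.000) = 594.3 mm
K: √((288.6)² + (-81.5)²) = √(83289.960 + 6642.250) = 299.9 mm
L: √((-324.8)² + (411.6)²) = √(105495.040 + 169414.560) = 524.3 mm
M: √((150.6)² + (492.2)²) = √(22680.360 + 242260.840) = 514.7 mm
N: √((-252.7)² + (504.0)²) = √(63857.290 + 254016.000) = 563.8 mm
O: √((-447.5)² + (264.1)²) = √(200256.250 + 69748.810) = 519.6 mm
Threshold 155 mm: none within range.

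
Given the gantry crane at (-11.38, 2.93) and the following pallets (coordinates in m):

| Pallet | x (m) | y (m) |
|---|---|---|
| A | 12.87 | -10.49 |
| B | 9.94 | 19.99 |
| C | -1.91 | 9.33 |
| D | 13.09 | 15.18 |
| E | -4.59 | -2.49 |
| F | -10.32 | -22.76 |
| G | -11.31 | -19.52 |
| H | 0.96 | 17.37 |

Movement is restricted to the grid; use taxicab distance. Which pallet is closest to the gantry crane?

Distances from (-11.38, 2.93):
A: |24.25| + |-13.42| = 24.25 + 13.42 = 37.67 m
B: |21.32| + |17.06| = 21.32 + 17.06 = 38.38 m
C: |9.47| + |6.40| = 9.47 + 6.40 = 15.87 m
D: |24.47| + |12.25| = 24.47 + 12.25 = 36.72 m
E: |6.79| + |-5.42| = 6.79 + 5.42 = 12.21 m
F: |1.06| + |-25.69| = 1.06 + 25.69 = 26.75 m
G: |0.07| + |-22.45| = 0.07 + 22.45 = 22.52 m
H: |12.34| + |14.44| = 12.34 + 14.44 = 26.78 m
Minimum: E at 12.21 m.

E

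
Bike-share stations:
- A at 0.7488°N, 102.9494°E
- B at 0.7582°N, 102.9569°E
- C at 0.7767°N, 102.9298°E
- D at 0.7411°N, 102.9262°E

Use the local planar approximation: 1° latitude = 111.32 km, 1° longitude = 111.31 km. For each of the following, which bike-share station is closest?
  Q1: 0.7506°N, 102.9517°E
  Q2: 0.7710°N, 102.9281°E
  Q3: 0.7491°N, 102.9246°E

Q1→A; Q2→C; Q3→D

Q1 at 0.7506°N, 102.9517°E:
  A: √((-0.0018·111.32)² + (-0.0023·111.31)²) = √(0.040151 + 0.065543) = 0.3251 km
  B: √((0.0076·111.32)² + (0.0052·111.31)²) = √(0.715770 + 0.335023) = 1.0251 km
  C: √((0.0261·111.32)² + (-0.0219·111.31)²) = √(8.441651 + 5.942328) = 3.7926 km
  D: √((-0.0095·111.32)² + (-0.0255·111.31)²) = √(1.118391 + 8.056543) = 3.0290 km
  → nearest: A (0.3251 km)
Q2 at 0.7710°N, 102.9281°E:
  A: √((-0.0222·111.32)² + (0.0213·111.31)²) = √(6.107343 + 5.621181) = 3.4247 km
  B: √((-0.0128·111.32)² + (0.0288·111.31)²) = √(2.030329 + 10.276692) = 3.5081 km
  C: √((0.0057·111.32)² + (0.0017·111.31)²) = √(0.402621 + 0.035807) = 0.6621 km
  D: √((-0.0299·111.32)² + (-0.0019·111.31)²) = √(11.078699 + 0.044728) = 3.3352 km
  → nearest: C (0.6621 km)
Q3 at 0.7491°N, 102.9246°E:
  A: √((-0.0003·111.32)² + (0.0248·111.31)²) = √(0.001115 + 7.620294) = 2.7607 km
  B: √((0.0091·111.32)² + (0.0323·111.31)²) = √(1.026193 + 12.926276) = 3.7353 km
  C: √((0.0276·111.32)² + (0.0052·111.31)²) = √(9.439838 + 0.335023) = 3.1265 km
  D: √((-0.0080·111.32)² + (0.0016·111.31)²) = √(0.793097 + 0.031718) = 0.9082 km
  → nearest: D (0.9082 km)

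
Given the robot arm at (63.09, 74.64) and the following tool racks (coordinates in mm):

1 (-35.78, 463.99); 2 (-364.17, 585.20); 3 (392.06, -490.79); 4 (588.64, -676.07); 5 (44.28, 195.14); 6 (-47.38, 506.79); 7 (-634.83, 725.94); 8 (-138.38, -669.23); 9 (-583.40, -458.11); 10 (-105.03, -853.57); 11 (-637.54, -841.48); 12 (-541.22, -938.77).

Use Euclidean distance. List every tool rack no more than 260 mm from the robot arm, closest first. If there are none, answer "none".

Distances from (63.09, 74.64):
1: √((-98.87)² + (389.35)²) = √(9775.2769 + 151593.4225) = 401.71 mm
2: √((-427.26)² + (510.56)²) = √(182551.1076 + 260671.5136) = 665.75 mm
3: √((328.97)² + (-565.43)²) = √(108221.2609 + 319711.0849) = 654.17 mm
4: √((525.55)² + (-750.71)²) = √(276202.8025 + 563565.5041) = 916.39 mm
5: √((-18.81)² + (120.50)²) = √(353.8161 + 14520.2500) = 121.96 mm
6: √((-110.47)² + (432.15)²) = √(12203.6209 + 186753.6225) = 446.05 mm
7: √((-697.92)² + (651.30)²) = √(487092.3264 + 424191.6900) = 954.61 mm
8: √((-201.47)² + (-743.87)²) = √(40590.1609 + 553342.5769) = 770.67 mm
9: √((-646.49)² + (-532.75)²) = √(417949.3201 + 283822.5625) = 837.72 mm
10: √((-168.12)² + (-928.21)²) = √(28264.3344 + 861573.8041) = 943.31 mm
11: √((-700.63)² + (-916.12)²) = √(490882.3969 + 839275.8544) = 1153.32 mm
12: √((-604.31)² + (-1013.41)²) = √(365190.5761 + 1026999.8281) = 1179.91 mm
Threshold 260 mm: 5 (121.96 mm) is within range.

5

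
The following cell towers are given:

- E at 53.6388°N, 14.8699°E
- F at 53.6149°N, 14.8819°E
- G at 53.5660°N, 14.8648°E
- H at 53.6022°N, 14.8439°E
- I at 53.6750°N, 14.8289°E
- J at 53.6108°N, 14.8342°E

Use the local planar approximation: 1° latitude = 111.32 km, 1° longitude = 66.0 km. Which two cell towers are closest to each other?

H and J

Pairwise distances:
E–F: 2.7759 km
E–G: 8.1111 km
E–H: 4.4209 km
E–I: 4.8540 km
E–J: 3.9073 km
F–G: 5.5593 km
F–H: 2.8790 km
F–I: 7.5496 km
F–J: 3.1811 km
G–H: 4.2593 km
G–I: 12.3631 km
G–J: 5.3805 km
H–I: 8.1643 km
H–J: 1.1517 km
I–J: 7.1553 km
Closest pair: H–J at 1.1517 km.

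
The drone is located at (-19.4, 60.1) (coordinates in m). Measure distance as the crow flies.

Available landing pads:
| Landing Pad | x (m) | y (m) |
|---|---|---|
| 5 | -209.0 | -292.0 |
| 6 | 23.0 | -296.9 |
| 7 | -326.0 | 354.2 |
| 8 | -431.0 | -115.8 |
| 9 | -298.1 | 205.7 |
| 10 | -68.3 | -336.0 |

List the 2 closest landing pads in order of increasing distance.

Distances from (-19.4, 60.1):
5: √((-189.6)² + (-352.1)²) = √(35948.160 + 123974.410) = 399.9 m
6: √((42.4)² + (-357.0)²) = √(1797.760 + 127449.000) = 359.5 m
7: √((-306.6)² + (294.1)²) = √(94003.560 + 86494.810) = 424.9 m
8: √((-411.6)² + (-175.9)²) = √(169414.560 + 30940.810) = 447.6 m
9: √((-278.7)² + (145.6)²) = √(77673.690 + 21199.360) = 314.4 m
10: √((-48.9)² + (-396.1)²) = √(2391.210 + 156895.210) = 399.1 m
Sorted: 9 (314.4 m) < 6 (359.5 m) < 10 (399.1 m) < 5 (399.9 m) < …

9, 6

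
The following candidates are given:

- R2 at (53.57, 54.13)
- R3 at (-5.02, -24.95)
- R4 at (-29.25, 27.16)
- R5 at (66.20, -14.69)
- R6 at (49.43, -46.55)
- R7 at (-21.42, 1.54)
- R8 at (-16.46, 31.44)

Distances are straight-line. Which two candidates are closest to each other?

Pairwise distances:
R2–R3: 98.42
R2–R4: 87.10
R2–R5: 69.97
R2–R6: 100.77
R2–R7: 91.59
R2–R8: 73.61
R3–R4: 57.47
R3–R5: 71.96
R3–R6: 58.58
R3–R7: 31.16
R3–R8: 57.54
R4–R5: 104.22
R4–R6: 107.81
R4–R7: 26.79
R4–R8: 13.49
R5–R6: 36.00
R5–R7: 89.11
R5–R8: 94.66
R6–R7: 85.63
R6–R8: 102.10
R7–R8: 30.31
Closest pair: R4–R8 at 13.49.

R4 and R8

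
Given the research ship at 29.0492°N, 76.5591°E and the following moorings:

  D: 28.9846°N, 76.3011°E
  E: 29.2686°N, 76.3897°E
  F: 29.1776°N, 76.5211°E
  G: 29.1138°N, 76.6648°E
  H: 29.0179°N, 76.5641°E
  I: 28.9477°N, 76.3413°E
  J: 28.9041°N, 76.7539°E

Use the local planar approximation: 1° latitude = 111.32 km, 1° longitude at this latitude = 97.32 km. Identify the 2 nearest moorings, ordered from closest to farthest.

H, G

Distances from 29.0492°N, 76.5591°E:
D: 26.1181 km
E: 29.4669 km
F: 14.7642 km
G: 12.5511 km
H: 3.5181 km
I: 24.0198 km
J: 24.9060 km
Sorted: H (3.5181 km) < G (12.5511 km) < F (14.7642 km) < I (24.0198 km) < …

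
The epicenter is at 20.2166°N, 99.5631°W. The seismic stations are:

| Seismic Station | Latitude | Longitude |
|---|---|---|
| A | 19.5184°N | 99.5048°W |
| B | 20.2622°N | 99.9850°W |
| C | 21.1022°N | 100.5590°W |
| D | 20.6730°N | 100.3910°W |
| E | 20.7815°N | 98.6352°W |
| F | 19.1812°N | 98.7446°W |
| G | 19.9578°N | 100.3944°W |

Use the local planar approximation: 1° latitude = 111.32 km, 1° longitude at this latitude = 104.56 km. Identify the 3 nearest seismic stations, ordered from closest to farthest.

B, A, G

Distances from 20.2166°N, 99.5631°W:
A: √((-0.6982·111.32)² + (0.0583·104.56)²) = √(6040.961728 + 37.159363) = 77.9623 km
B: √((0.0456·111.32)² + (-0.4219·104.56)²) = √(25.767725 + 1946.032997) = 44.4050 km
C: √((0.8856·111.32)² + (-0.9959·104.56)²) = √(9719.000648 + 10843.328473) = 143.3957 km
D: √((0.4564·111.32)² + (-0.8279·104.56)²) = √(2581.295158 + 7493.538006) = 100.3735 km
E: √((0.5649·111.32)² + (0.9279·104.56)²) = √(3954.481469 + 9413.117906) = 115.6183 km
F: √((-1.0354·111.32)² + (0.8185·104.56)²) = √(13285.035419 + 7324.340343) = 143.5597 km
G: √((-0.2588·111.32)² + (-0.8313·104.56)²) = √(829.993974 + 7555.212956) = 91.5708 km
Sorted: B (44.4050 km) < A (77.9623 km) < G (91.5708 km) < D (100.3735 km) < E (115.6183 km) < …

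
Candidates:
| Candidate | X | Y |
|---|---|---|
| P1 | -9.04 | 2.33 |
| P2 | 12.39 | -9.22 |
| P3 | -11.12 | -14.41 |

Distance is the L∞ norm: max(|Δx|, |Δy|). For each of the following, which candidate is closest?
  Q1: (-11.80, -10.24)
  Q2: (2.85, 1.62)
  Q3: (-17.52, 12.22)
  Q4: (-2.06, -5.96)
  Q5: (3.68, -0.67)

Q1→P3; Q2→P2; Q3→P1; Q4→P1; Q5→P2

Q1 at (-11.80, -10.24):
  P1: max(|2.76|, |12.57|) = 12.57
  P2: max(|24.19|, |1.02|) = 24.19
  P3: max(|0.68|, |-4.17|) = 4.17
  → nearest: P3 (4.17)
Q2 at (2.85, 1.62):
  P1: max(|-11.89|, |0.71|) = 11.89
  P2: max(|9.54|, |-10.84|) = 10.84
  P3: max(|-13.97|, |-16.03|) = 16.03
  → nearest: P2 (10.84)
Q3 at (-17.52, 12.22):
  P1: max(|8.48|, |-9.89|) = 9.89
  P2: max(|29.91|, |-21.44|) = 29.91
  P3: max(|6.40|, |-26.63|) = 26.63
  → nearest: P1 (9.89)
Q4 at (-2.06, -5.96):
  P1: max(|-6.98|, |8.29|) = 8.29
  P2: max(|14.45|, |-3.26|) = 14.45
  P3: max(|-9.06|, |-8.45|) = 9.06
  → nearest: P1 (8.29)
Q5 at (3.68, -0.67):
  P1: max(|-12.72|, |3.00|) = 12.72
  P2: max(|8.71|, |-8.55|) = 8.71
  P3: max(|-14.80|, |-13.74|) = 14.80
  → nearest: P2 (8.71)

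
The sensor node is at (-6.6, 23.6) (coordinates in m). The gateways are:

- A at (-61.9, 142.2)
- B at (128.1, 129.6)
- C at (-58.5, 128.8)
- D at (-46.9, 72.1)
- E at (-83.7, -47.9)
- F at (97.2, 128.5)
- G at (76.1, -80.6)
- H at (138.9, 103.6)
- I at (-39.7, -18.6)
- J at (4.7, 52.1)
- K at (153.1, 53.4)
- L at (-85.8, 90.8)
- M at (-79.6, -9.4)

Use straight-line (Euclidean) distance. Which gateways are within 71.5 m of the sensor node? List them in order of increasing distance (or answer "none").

J, I, D

Distances from (-6.6, 23.6):
A: 130.9 m
B: 171.4 m
C: 117.3 m
D: 63.1 m
E: 105.2 m
F: 147.6 m
G: 133.0 m
H: 166.0 m
I: 53.6 m
J: 30.7 m
K: 162.5 m
L: 103.9 m
M: 80.1 m
Threshold 71.5 m: J (30.7 m), I (53.6 m), D (63.1 m) are within range.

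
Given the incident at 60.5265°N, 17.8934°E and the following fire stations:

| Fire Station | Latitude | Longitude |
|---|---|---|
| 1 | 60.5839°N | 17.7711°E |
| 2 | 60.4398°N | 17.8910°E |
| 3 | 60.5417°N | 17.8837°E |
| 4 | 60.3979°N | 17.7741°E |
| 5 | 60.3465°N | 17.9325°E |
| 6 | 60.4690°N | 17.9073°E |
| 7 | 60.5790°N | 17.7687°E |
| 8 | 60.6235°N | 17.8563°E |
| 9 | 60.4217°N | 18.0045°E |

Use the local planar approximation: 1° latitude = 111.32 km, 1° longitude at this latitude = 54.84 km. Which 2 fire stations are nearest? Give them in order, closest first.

3, 6

Distances from 60.5265°N, 17.8934°E:
1: 9.2635 km
2: 9.6523 km
3: 1.7737 km
4: 15.7399 km
5: 20.1520 km
6: 6.4461 km
7: 8.9956 km
8: 10.9880 km
9: 13.1615 km
Sorted: 3 (1.7737 km) < 6 (6.4461 km) < 7 (8.9956 km) < 1 (9.2635 km) < …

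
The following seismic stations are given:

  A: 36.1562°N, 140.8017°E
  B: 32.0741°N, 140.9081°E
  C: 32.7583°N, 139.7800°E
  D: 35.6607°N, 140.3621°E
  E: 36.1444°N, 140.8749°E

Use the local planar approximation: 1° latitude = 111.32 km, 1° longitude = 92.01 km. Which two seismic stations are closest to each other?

Pairwise distances:
A–B: √((-4.0821·111.32)² + (0.1064·92.01)²) = √(206496.965649 + 95.841437) = 454.5248 km
A–C: √((-3.3979·111.32)² + (-1.0217·92.01)²) = √(143076.261000 + 8837.244040) = 389.7608 km
A–D: √((-0.4955·111.32)² + (-0.4396·92.01)²) = √(3042.521900 + 1636.008022) = 68.3998 km
A–E: √((-0.0118·111.32)² + (0.0732·92.01)²) = √(1.725482 + 45.362003) = 6.8620 km
B–C: √((0.6842·111.32)² + (-1.1281·92.01)²) = √(5801.129161 + 10773.709468) = 128.7433 km
B–D: √((3.5866·111.32)² + (-0.5460·92.01)²) = √(159408.796738 + 2523.802387) = 402.4085 km
B–E: √((4.0703·111.32)² + (-0.0332·92.01)²) = √(205304.862369 + 9.331388) = 453.1161 km
C–D: √((2.9024·111.32)² + (0.5821·92.01)²) = √(104390.487585 + 2868.568730) = 327.5043 km
C–E: √((3.3861·111.32)² + (1.0949·92.01)²) = √(142084.255130 + 10148.899992) = 390.1707 km
D–E: √((0.4837·111.32)² + (0.5128·92.01)²) = √(2899.336147 + 2226.209822) = 71.5929 km
Closest pair: A–E at 6.8620 km.

A and E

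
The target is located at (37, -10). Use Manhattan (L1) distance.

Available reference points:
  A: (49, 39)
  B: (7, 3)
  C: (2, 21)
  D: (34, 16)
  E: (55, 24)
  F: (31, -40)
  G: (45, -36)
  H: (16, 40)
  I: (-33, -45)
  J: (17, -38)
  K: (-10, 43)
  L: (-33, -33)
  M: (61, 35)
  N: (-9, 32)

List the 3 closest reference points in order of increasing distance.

D, G, F

Distances from (37, -10):
A: 61
B: 43
C: 66
D: 29
E: 52
F: 36
G: 34
H: 71
I: 105
J: 48
K: 100
L: 93
M: 69
N: 88
Sorted: D (29) < G (34) < F (36) < B (43) < J (48) < …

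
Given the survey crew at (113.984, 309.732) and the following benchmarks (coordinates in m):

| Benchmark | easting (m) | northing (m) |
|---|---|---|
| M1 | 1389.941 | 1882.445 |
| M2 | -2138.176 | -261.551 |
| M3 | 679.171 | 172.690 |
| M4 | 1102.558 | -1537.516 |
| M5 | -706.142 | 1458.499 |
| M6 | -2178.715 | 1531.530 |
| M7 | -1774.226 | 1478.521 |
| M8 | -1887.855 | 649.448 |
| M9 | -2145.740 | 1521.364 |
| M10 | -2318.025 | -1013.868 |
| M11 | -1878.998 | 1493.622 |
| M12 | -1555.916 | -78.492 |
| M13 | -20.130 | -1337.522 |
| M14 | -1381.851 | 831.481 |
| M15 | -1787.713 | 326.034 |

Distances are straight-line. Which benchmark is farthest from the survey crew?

M10

Distances from (113.984, 309.732):
M1: √((1275.957)² + (1572.713)²) = √(1628066.26585 + 2473426.18037) = 2025.214 m
M2: √((-2252.160)² + (-571.283)²) = √(5072224.66560 + 326364.26609) = 2323.486 m
M3: √((565.187)² + (-137.042)²) = √(319436.34497 + 18780.50976) = 581.564 m
M4: √((988.574)² + (-1847.248)²) = √(977278.55348 + 3412325.17350) = 2095.138 m
M5: √((-820.126)² + (1148.767)²) = √(672606.65588 + 1319665.62029) = 1411.479 m
M6: √((-2292.699)² + (1221.798)²) = √(5256468.70460 + 1492790.35280) = 2597.934 m
M7: √((-1888.210)² + (1168.789)²) = √(3565337.00410 + 1366067.72652) = 2220.677 m
M8: √((-2001.839)² + (339.716)²) = √(4007359.38192 + 115406.96066) = 2030.460 m
M9: √((-2259.724)² + (1211.632)²) = √(5106352.55618 + 1468052.10342) = 2564.060 m
M10: √((-2432.009)² + (-1323.600)²) = √(5914667.77608 + 1751916.96000) = 2768.860 m
M11: √((-1992.982)² + (1183.890)²) = √(3971977.25232 + 1401595.53210) = 2318.097 m
M12: √((-1669.900)² + (-388.224)²) = √(2788566.01000 + 150717.87418) = 1714.434 m
M13: √((-134.114)² + (-1647.254)²) = √(17986.56500 + 2713445.74052) = 1652.705 m
M14: √((-1495.835)² + (521.749)²) = √(2237522.34723 + 272222.01900) = 1584.217 m
M15: √((-1901.697)² + (16.302)²) = √(3616451.47981 + 265.75520) = 1901.767 m
Maximum: M10 at 2768.860 m.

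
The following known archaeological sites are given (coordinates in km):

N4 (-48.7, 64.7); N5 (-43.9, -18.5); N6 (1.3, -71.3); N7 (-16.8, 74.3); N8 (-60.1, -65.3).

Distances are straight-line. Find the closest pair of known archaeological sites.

N4 and N7

Pairwise distances:
N4–N5: 83.3 km
N4–N6: 144.9 km
N4–N7: 33.3 km
N4–N8: 130.5 km
N5–N6: 69.5 km
N5–N7: 96.7 km
N5–N8: 49.5 km
N6–N7: 146.7 km
N6–N8: 61.7 km
N7–N8: 146.2 km
Closest pair: N4–N7 at 33.3 km.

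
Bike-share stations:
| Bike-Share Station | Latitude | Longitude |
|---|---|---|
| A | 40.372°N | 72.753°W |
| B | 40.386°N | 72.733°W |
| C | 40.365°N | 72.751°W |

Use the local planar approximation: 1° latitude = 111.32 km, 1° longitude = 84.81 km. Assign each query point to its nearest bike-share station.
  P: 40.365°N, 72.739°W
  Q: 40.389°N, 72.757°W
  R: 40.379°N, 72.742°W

P→C; Q→A; R→B

P at 40.365°N, 72.739°W:
  A: √((0.007·111.32)² + (-0.014·84.81)²) = √(0.60721 + 1.40978) = 1.420 km
  B: √((0.021·111.32)² + (0.006·84.81)²) = √(5.46493 + 0.25894) = 2.392 km
  C: √((0.000·111.32)² + (-0.012·84.81)²) = √(0.00000 + 1.03575) = 1.018 km
  → nearest: C (1.018 km)
Q at 40.389°N, 72.757°W:
  A: √((-0.017·111.32)² + (0.004·84.81)²) = √(3.58133 + 0.11508) = 1.923 km
  B: √((-0.003·111.32)² + (0.024·84.81)²) = √(0.11153 + 4.14302) = 2.063 km
  C: √((-0.024·111.32)² + (0.006·84.81)²) = √(7.13787 + 0.25894) = 2.720 km
  → nearest: A (1.923 km)
R at 40.379°N, 72.742°W:
  A: √((-0.007·111.32)² + (-0.011·84.81)²) = √(0.60721 + 0.87032) = 1.216 km
  B: √((0.007·111.32)² + (0.009·84.81)²) = √(0.60721 + 0.58261) = 1.091 km
  C: √((-0.014·111.32)² + (-0.009·84.81)²) = √(2.42886 + 0.58261) = 1.735 km
  → nearest: B (1.091 km)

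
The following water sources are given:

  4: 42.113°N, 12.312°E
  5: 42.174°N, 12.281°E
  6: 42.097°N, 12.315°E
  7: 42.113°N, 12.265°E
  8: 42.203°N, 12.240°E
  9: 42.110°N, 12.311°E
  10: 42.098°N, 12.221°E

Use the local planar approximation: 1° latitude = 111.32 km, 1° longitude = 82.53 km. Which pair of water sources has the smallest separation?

4 and 9

Pairwise distances:
4–5: 7.256 km
4–6: 1.798 km
4–7: 3.879 km
4–8: 11.648 km
4–9: 0.344 km
4–10: 7.694 km
5–6: 9.019 km
5–7: 6.918 km
5–8: 4.677 km
5–9: 7.542 km
5–10: 9.803 km
6–7: 4.494 km
6–8: 13.325 km
6–9: 1.484 km
6–10: 7.759 km
7–8: 10.229 km
7–9: 3.811 km
7–10: 3.997 km
8–9: 11.896 km
8–10: 11.793 km
9–10: 7.547 km
Closest pair: 4–9 at 0.344 km.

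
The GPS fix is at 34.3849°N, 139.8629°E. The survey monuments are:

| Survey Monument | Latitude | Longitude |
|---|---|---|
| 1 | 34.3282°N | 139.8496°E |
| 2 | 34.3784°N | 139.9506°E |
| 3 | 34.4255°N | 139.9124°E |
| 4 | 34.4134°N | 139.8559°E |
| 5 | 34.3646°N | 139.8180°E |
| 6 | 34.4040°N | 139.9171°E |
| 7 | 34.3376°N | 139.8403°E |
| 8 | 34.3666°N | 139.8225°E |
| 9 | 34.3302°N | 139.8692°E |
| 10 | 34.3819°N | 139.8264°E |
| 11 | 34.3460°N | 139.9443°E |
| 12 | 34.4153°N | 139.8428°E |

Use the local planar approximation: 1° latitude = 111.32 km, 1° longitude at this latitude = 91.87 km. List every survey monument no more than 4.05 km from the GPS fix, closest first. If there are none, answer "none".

4, 10, 12

Distances from 34.3849°N, 139.8629°E:
1: √((-0.0567·111.32)² + (-0.0133·91.87)²) = √(39.839375 + 1.492969) = 6.4290 km
2: √((-0.0065·111.32)² + (0.0877·91.87)²) = √(0.523568 + 64.915233) = 8.0894 km
3: √((0.0406·111.32)² + (0.0495·91.87)²) = √(20.426712 + 20.680347) = 6.4115 km
4: √((0.0285·111.32)² + (-0.0070·91.87)²) = √(10.065518 + 0.413565) = 3.2371 km
5: √((-0.0203·111.32)² + (-0.0449·91.87)²) = √(5.106678 + 17.015320) = 4.7034 km
6: √((0.0191·111.32)² + (0.0542·91.87)²) = √(4.520777 + 24.793966) = 5.4143 km
7: √((-0.0473·111.32)² + (-0.0226·91.87)²) = √(27.724816 + 4.310864) = 5.6600 km
8: √((-0.0183·111.32)² + (-0.0404·91.87)²) = √(4.150005 + 13.775589) = 4.2339 km
9: √((-0.0547·111.32)² + (0.0063·91.87)²) = √(37.078405 + 0.334987) = 6.1166 km
10: √((-0.0030·111.32)² + (-0.0365·91.87)²) = √(0.111529 + 11.244319) = 3.3698 km
11: √((-0.0389·111.32)² + (0.0814·91.87)²) = √(18.751914 + 55.923744) = 8.6415 km
12: √((0.0304·111.32)² + (-0.0201·91.87)²) = √(11.452322 + 3.409884) = 3.8552 km
Threshold 4.05 km: 4 (3.2371 km), 10 (3.3698 km), 12 (3.8552 km) are within range.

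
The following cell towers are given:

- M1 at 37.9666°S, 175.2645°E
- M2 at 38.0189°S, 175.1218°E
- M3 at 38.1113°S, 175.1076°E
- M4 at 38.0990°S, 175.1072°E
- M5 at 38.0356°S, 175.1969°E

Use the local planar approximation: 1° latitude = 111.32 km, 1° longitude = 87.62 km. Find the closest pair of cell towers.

M3 and M4

Pairwise distances:
M1–M2: √((-0.0523·111.32)² + (-0.1427·87.62)²) = √(33.896103 + 156.334361) = 13.7924 km
M1–M3: √((-0.1447·111.32)² + (-0.1569·87.62)²) = √(259.467793 + 188.995901) = 21.1770 km
M1–M4: √((-0.1324·111.32)² + (-0.1573·87.62)²) = √(217.231282 + 189.960779) = 20.1790 km
M1–M5: √((-0.0690·111.32)² + (-0.0676·87.62)²) = √(58.998990 + 35.083256) = 9.6996 km
M2–M3: √((-0.0924·111.32)² + (-0.0142·87.62)²) = √(105.801138 + 1.548044) = 10.3609 km
M2–M4: √((-0.0801·111.32)² + (-0.0146·87.62)²) = √(79.508110 + 1.636486) = 9.0080 km
M2–M5: √((-0.0167·111.32)² + (0.0751·87.62)²) = √(3.456045 + 43.299848) = 6.8378 km
M3–M4: √((0.0123·111.32)² + (-0.0004·87.62)²) = √(1.874807 + 0.001228) = 1.3697 km
M3–M5: √((0.0757·111.32)² + (0.0893·87.62)²) = √(71.013048 + 61.222268) = 11.4994 km
M4–M5: √((0.0634·111.32)² + (0.0897·87.62)²) = √(49.810960 + 61.771960) = 10.5633 km
Closest pair: M3–M4 at 1.3697 km.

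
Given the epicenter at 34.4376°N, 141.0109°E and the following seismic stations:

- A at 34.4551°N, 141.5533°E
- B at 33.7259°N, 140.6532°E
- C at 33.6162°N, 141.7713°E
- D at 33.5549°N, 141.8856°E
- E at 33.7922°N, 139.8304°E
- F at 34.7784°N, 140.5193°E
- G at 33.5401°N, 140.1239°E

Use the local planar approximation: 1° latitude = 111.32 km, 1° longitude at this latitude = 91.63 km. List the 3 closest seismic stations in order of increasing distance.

Distances from 34.4376°N, 141.0109°E:
A: √((0.0175·111.32)² + (0.5424·91.63)²) = √(3.795094 + 2470.101133) = 49.7383 km
B: √((-0.7117·111.32)² + (-0.3577·91.63)²) = √(6276.829429 + 1074.269519) = 85.7385 km
C: √((-0.8214·111.32)² + (0.7604·91.63)²) = √(8360.953197 + 4854.668611) = 114.9592 km
D: √((-0.8827·111.32)² + (0.8747·91.63)²) = √(9655.452874 + 6423.823890) = 126.8041 km
E: √((-0.6454·111.32)² + (-1.1805·91.63)²) = √(5161.837370 + 11700.579074) = 129.8554 km
F: √((0.3408·111.32)² + (-0.4916·91.63)²) = √(1439.280918 + 2029.079773) = 58.8928 km
G: √((-0.8975·111.32)² + (-0.8870·91.63)²) = √(9981.948154 + 6605.757291) = 128.7933 km
Sorted: A (49.7383 km) < F (58.8928 km) < B (85.7385 km) < C (114.9592 km) < D (126.8041 km) < …

A, F, B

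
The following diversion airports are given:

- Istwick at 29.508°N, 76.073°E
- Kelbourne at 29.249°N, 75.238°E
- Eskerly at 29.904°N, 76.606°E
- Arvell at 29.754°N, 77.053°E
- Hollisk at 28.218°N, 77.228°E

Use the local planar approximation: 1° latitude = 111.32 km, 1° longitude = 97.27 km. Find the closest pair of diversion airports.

Eskerly and Arvell

Pairwise distances:
Istwick–Kelbourne: √((-0.259·111.32)² + (-0.835·97.27)²) = √(831.27730 + 6596.76150) = 86.186 km
Istwick–Eskerly: √((0.396·111.32)² + (0.533·97.27)²) = √(1943.28620 + 2687.89469) = 68.053 km
Istwick–Arvell: √((0.246·111.32)² + (0.980·97.27)²) = √(749.92289 + 9086.77937) = 99.180 km
Istwick–Hollisk: √((-1.290·111.32)² + (1.155·97.27)²) = √(20621.76417 + 12621.81470) = 182.328 km
Kelbourne–Eskerly: √((0.655·111.32)² + (1.368·97.27)²) = √(5316.53889 + 17706.39003) = 151.733 km
Kelbourne–Arvell: √((0.505·111.32)² + (1.815·97.27)²) = √(3160.30612 + 31168.15468) = 185.279 km
Kelbourne–Hollisk: √((-1.031·111.32)² + (1.990·97.27)²) = √(13172.36408 + 37468.29963) = 225.035 km
Eskerly–Arvell: √((-0.150·111.32)² + (0.447·97.27)²) = √(278.82320 + 1890.48344) = 46.576 km
Eskerly–Hollisk: √((-1.686·111.32)² + (0.622·97.27)²) = √(35225.85442 + 3660.48474) = 197.196 km
Arvell–Hollisk: √((-1.536·111.32)² + (0.175·97.27)²) = √(29236.73200 + 289.75700) = 171.833 km
Closest pair: Eskerly–Arvell at 46.576 km.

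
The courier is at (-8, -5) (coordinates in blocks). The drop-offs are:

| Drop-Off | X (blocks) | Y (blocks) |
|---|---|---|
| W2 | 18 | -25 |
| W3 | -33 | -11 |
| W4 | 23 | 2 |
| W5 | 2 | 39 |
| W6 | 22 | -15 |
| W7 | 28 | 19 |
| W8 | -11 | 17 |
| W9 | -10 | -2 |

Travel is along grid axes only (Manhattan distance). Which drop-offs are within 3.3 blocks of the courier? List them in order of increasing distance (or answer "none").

Distances from (-8, -5):
W2: |26| + |-20| = 26 + 20 = 46 blocks
W3: |-25| + |-6| = 25 + 6 = 31 blocks
W4: |31| + |7| = 31 + 7 = 38 blocks
W5: |10| + |44| = 10 + 44 = 54 blocks
W6: |30| + |-10| = 30 + 10 = 40 blocks
W7: |36| + |24| = 36 + 24 = 60 blocks
W8: |-3| + |22| = 3 + 22 = 25 blocks
W9: |-2| + |3| = 2 + 3 = 5 blocks
Threshold 3.3 blocks: none within range.

none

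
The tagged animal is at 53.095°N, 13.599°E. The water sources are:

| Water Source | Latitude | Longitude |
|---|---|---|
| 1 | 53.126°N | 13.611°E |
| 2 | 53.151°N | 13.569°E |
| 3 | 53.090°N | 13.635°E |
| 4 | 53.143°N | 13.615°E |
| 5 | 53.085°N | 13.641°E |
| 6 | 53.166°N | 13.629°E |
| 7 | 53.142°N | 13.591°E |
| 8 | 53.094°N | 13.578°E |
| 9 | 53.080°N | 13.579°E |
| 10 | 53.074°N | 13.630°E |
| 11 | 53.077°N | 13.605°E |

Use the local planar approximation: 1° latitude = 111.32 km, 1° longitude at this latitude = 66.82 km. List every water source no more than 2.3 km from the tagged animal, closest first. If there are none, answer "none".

8, 11, 9

Distances from 53.095°N, 13.599°E:
1: √((0.031·111.32)² + (0.012·66.82)²) = √(11.90885 + 0.64295) = 3.543 km
2: √((0.056·111.32)² + (-0.030·66.82)²) = √(38.86176 + 4.01842) = 6.548 km
3: √((-0.005·111.32)² + (0.036·66.82)²) = √(0.30980 + 5.78653) = 2.469 km
4: √((0.048·111.32)² + (0.016·66.82)²) = √(28.55150 + 1.14302) = 5.449 km
5: √((-0.010·111.32)² + (0.042·66.82)²) = √(1.23921 + 7.87611) = 3.019 km
6: √((0.071·111.32)² + (0.030·66.82)²) = √(62.46879 + 4.01842) = 8.154 km
7: √((0.047·111.32)² + (-0.008·66.82)²) = √(27.37424 + 0.28575) = 5.259 km
8: √((-0.001·111.32)² + (-0.021·66.82)²) = √(0.01239 + 1.96903) = 1.408 km
9: √((-0.015·111.32)² + (-0.020·66.82)²) = √(2.78823 + 1.78596) = 2.139 km
10: √((-0.021·111.32)² + (0.031·66.82)²) = √(5.46493 + 4.29078) = 3.123 km
11: √((-0.018·111.32)² + (0.006·66.82)²) = √(4.01505 + 0.16074) = 2.043 km
Threshold 2.3 km: 8 (1.408 km), 11 (2.043 km), 9 (2.139 km) are within range.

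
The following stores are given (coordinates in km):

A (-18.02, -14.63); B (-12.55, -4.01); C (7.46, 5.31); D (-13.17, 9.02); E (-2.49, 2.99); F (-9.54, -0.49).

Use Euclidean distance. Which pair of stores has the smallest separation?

B and F

Pairwise distances:
A–B: √((5.47)² + (10.62)²) = √(29.92090 + 112.78440) = 11.946 km
A–C: √((25.48)² + (19.94)²) = √(649.23040 + 397.60360) = 32.355 km
A–D: √((4.85)² + (23.65)²) = √(23.52250 + 559.32250) = 24.142 km
A–E: √((15.53)² + (17.62)²) = √(241.18090 + 310.46440) = 23.487 km
A–F: √((8.48)² + (14.14)²) = √(71.91040 + 199.93960) = 16.488 km
B–C: √((20.01)² + (9.32)²) = √(400.40010 + 86.86240) = 22.074 km
B–D: √((-0.62)² + (13.03)²) = √(0.38440 + 169.78090) = 13.045 km
B–E: √((10.06)² + (7.00)²) = √(101.20360 + 49.00000) = 12.256 km
B–F: √((3.01)² + (3.52)²) = √(9.06010 + 12.39040) = 4.631 km
C–D: √((-20.63)² + (3.71)²) = √(425.59690 + 13.76410) = 20.961 km
C–E: √((-9.95)² + (-2.32)²) = √(99.00250 + 5.38240) = 10.217 km
C–F: √((-17.00)² + (-5.80)²) = √(289.00000 + 33.64000) = 17.962 km
D–E: √((10.68)² + (-6.03)²) = √(114.06240 + 36.36090) = 12.265 km
D–F: √((3.63)² + (-9.51)²) = √(13.17690 + 90.44010) = 10.179 km
E–F: √((-7.05)² + (-3.48)²) = √(49.70250 + 12.11040) = 7.862 km
Closest pair: B–F at 4.631 km.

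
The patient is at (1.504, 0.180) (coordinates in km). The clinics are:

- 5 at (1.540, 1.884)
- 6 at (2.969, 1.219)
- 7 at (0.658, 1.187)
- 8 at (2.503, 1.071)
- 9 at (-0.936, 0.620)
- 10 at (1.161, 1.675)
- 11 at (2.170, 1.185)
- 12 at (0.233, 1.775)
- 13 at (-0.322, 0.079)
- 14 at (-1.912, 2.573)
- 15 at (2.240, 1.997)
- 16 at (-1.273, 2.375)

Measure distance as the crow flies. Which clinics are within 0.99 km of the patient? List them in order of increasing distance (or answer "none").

none

Distances from (1.504, 0.180):
5: 1.704 km
6: 1.796 km
7: 1.315 km
8: 1.339 km
9: 2.479 km
10: 1.534 km
11: 1.206 km
12: 2.039 km
13: 1.829 km
14: 4.171 km
15: 1.960 km
16: 3.540 km
Threshold 0.99 km: none within range.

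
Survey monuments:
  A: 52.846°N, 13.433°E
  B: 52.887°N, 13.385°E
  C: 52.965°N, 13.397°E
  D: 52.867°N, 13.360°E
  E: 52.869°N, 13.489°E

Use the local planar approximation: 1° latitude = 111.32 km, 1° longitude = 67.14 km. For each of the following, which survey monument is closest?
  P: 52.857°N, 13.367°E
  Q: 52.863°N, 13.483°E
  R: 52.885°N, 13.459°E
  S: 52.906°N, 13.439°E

P→D; Q→E; R→E; S→B

P at 52.857°N, 13.367°E:
  A: 4.597 km
  B: 3.552 km
  C: 12.190 km
  D: 1.208 km
  E: 8.299 km
  → nearest: D (1.208 km)
Q at 52.863°N, 13.483°E:
  A: 3.854 km
  B: 7.101 km
  C: 12.738 km
  D: 8.270 km
  E: 0.780 km
  → nearest: E (0.780 km)
R at 52.885°N, 13.459°E:
  A: 4.679 km
  B: 4.973 km
  C: 9.830 km
  D: 6.942 km
  E: 2.689 km
  → nearest: E (2.689 km)
S at 52.906°N, 13.439°E:
  A: 6.691 km
  B: 4.197 km
  C: 7.148 km
  D: 6.854 km
  E: 5.314 km
  → nearest: B (4.197 km)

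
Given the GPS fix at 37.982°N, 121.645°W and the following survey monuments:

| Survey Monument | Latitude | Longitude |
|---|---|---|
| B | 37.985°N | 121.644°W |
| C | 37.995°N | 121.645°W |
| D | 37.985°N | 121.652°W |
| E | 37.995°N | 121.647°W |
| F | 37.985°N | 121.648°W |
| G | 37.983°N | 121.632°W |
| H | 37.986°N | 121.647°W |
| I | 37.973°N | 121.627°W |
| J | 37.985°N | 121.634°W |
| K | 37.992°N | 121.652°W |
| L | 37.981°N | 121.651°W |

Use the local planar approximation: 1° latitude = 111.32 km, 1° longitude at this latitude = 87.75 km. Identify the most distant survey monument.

Distances from 37.982°N, 121.645°W:
B: 0.345 km
C: 1.447 km
D: 0.699 km
E: 1.458 km
F: 0.425 km
G: 1.146 km
H: 0.479 km
I: 1.870 km
J: 1.021 km
K: 1.271 km
L: 0.538 km
Maximum: I at 1.870 km.

I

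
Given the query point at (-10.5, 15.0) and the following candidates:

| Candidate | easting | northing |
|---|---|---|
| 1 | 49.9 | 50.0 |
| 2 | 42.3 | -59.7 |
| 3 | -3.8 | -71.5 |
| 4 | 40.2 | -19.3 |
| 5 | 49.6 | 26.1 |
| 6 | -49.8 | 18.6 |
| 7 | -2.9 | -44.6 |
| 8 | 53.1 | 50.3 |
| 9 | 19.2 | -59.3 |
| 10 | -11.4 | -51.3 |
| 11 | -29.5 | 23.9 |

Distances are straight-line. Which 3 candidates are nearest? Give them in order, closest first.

11, 6, 7

Distances from (-10.5, 15.0):
1: √((60.4)² + (35.0)²) = √(3648.160 + 1225.000) = 69.8
2: √((52.8)² + (-74.7)²) = √(2787.840 + 5580.090) = 91.5
3: √((6.7)² + (-86.5)²) = √(44.890 + 7482.250) = 86.8
4: √((50.7)² + (-34.3)²) = √(2570.490 + 1176.490) = 61.2
5: √((60.1)² + (11.1)²) = √(3612.010 + 123.210) = 61.1
6: √((-39.3)² + (3.6)²) = √(1544.490 + 12.960) = 39.5
7: √((7.6)² + (-59.6)²) = √(57.760 + 3552.160) = 60.1
8: √((63.6)² + (35.3)²) = √(4044.960 + 1246.090) = 72.7
9: √((29.7)² + (-74.3)²) = √(882.090 + 5520.490) = 80.0
10: √((-0.9)² + (-66.3)²) = √(0.810 + 4395.690) = 66.3
11: √((-19.0)² + (8.9)²) = √(361.000 + 79.210) = 21.0
Sorted: 11 (21.0) < 6 (39.5) < 7 (60.1) < 5 (61.1) < 4 (61.2) < …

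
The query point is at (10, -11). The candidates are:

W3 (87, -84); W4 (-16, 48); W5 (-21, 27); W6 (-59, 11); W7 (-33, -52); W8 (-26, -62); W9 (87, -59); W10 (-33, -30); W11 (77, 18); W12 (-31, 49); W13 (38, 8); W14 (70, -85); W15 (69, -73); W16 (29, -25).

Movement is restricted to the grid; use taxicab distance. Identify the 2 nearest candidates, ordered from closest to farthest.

W16, W13

Distances from (10, -11):
W3: 150
W4: 85
W5: 69
W6: 91
W7: 84
W8: 87
W9: 125
W10: 62
W11: 96
W12: 101
W13: 47
W14: 134
W15: 121
W16: 33
Sorted: W16 (33) < W13 (47) < W10 (62) < W5 (69) < …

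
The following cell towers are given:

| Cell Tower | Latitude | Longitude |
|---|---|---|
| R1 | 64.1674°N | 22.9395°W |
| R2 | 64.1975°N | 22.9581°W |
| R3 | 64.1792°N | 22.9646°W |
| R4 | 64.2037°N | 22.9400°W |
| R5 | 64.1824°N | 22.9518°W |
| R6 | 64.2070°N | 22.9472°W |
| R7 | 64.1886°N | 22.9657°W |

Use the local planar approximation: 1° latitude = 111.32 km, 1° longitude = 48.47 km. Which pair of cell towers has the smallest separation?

R4 and R6

Pairwise distances:
R1–R2: √((0.0301·111.32)² + (-0.0186·48.47)²) = √(11.227405 + 0.812778) = 3.4699 km
R1–R3: √((0.0118·111.32)² + (-0.0251·48.47)²) = √(1.725482 + 1.480108) = 1.7904 km
R1–R4: √((0.0363·111.32)² + (-0.0005·48.47)²) = √(16.329002 + 0.000587) = 4.0410 km
R1–R5: √((0.0150·111.32)² + (-0.0123·48.47)²) = √(2.788232 + 0.355432) = 1.7730 km
R1–R6: √((0.0396·111.32)² + (-0.0077·48.47)²) = √(19.432862 + 0.139292) = 4.4240 km
R1–R7: √((0.0212·111.32)² + (-0.0262·48.47)²) = √(5.569524 + 1.612682) = 2.6800 km
R2–R3: √((-0.0183·111.32)² + (-0.0065·48.47)²) = √(4.150005 + 0.099260) = 2.0614 km
R2–R4: √((0.0062·111.32)² + (0.0181·48.47)²) = √(0.476354 + 0.769668) = 1.1163 km
R2–R5: √((-0.0151·111.32)² + (0.0063·48.47)²) = √(2.825532 + 0.093245) = 1.7084 km
R2–R6: √((0.0095·111.32)² + (0.0109·48.47)²) = √(1.118391 + 0.279125) = 1.1822 km
R2–R7: √((-0.0089·111.32)² + (-0.0076·48.47)²) = √(0.981582 + 0.135698) = 1.0570 km
R3–R4: √((0.0245·111.32)² + (0.0246·48.47)²) = √(7.438383 + 1.421727) = 2.9766 km
R3–R5: √((0.0032·111.32)² + (0.0128·48.47)²) = √(0.126896 + 0.384916) = 0.7154 km
R3–R6: √((0.0278·111.32)² + (0.0174·48.47)²) = √(9.577143 + 0.711286) = 3.2076 km
R3–R7: √((0.0094·111.32)² + (-0.0011·48.47)²) = √(1.094970 + 0.002843) = 1.0478 km
R4–R5: √((-0.0213·111.32)² + (-0.0118·48.47)²) = √(5.622191 + 0.327122) = 2.4391 km
R4–R6: √((0.0033·111.32)² + (-0.0072·48.47)²) = √(0.134950 + 0.121790) = 0.5067 km
R4–R7: √((-0.0151·111.32)² + (-0.0257·48.47)²) = √(2.825532 + 1.551716) = 2.0922 km
R5–R6: √((0.0246·111.32)² + (0.0046·48.47)²) = √(7.499229 + 0.049712) = 2.7475 km
R5–R7: √((0.0062·111.32)² + (-0.0139·48.47)²) = √(0.476354 + 0.453916) = 0.9645 km
R6–R7: √((-0.0184·111.32)² + (-0.0185·48.47)²) = √(4.195484 + 0.804062) = 2.2360 km
Closest pair: R4–R6 at 0.5067 km.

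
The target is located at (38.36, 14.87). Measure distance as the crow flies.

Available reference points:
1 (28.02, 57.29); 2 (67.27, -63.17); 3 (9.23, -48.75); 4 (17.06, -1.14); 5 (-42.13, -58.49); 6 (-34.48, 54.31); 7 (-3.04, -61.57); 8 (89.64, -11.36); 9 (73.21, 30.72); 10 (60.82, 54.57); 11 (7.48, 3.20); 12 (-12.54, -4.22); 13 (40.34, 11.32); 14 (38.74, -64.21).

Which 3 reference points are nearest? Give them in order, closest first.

Distances from (38.36, 14.87):
1: √((-10.34)² + (42.42)²) = √(106.9156 + 1799.4564) = 43.66
2: √((28.91)² + (-78.04)²) = √(835.7881 + 6090.2416) = 83.22
3: √((-29.13)² + (-63.62)²) = √(848.5569 + 4047.5044) = 69.97
4: √((-21.30)² + (-16.01)²) = √(453.6900 + 256.3201) = 26.65
5: √((-80.49)² + (-73.36)²) = √(6478.6401 + 5381.6896) = 108.91
6: √((-72.84)² + (39.44)²) = √(5305.6656 + 1555.5136) = 82.83
7: √((-41.40)² + (-76.44)²) = √(1713.9600 + 5843.0736) = 86.93
8: √((51.28)² + (-26.23)²) = √(2629.6384 + 688.0129) = 57.60
9: √((34.85)² + (15.85)²) = √(1214.5225 + 251.2225) = 38.29
10: √((22.46)² + (39.70)²) = √(504.4516 + 1576.0900) = 45.61
11: √((-30.88)² + (-11.67)²) = √(953.5744 + 136.1889) = 33.01
12: √((-50.90)² + (-19.09)²) = √(2590.8100 + 364.4281) = 54.36
13: √((1.98)² + (-3.55)²) = √(3.9204 + 12.6025) = 4.06
14: √((0.38)² + (-79.08)²) = √(0.1444 + 6253.6464) = 79.08
Sorted: 13 (4.06) < 4 (26.65) < 11 (33.01) < 9 (38.29) < 1 (43.66) < …

13, 4, 11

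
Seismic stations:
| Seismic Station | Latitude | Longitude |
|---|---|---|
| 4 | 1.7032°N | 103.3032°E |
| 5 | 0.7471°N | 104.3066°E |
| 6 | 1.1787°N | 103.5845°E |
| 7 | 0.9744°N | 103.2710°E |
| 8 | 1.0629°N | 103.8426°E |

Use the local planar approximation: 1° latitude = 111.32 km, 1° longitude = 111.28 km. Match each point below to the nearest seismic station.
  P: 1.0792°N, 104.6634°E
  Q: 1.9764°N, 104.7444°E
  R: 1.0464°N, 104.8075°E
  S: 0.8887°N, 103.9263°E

P→5; Q→8; R→5; S→8

P at 1.0792°N, 104.6634°E:
  4: √((0.6240·111.32)² + (-1.3602·111.28)²) = √(4825.202839 + 22910.774722) = 166.5412 km
  5: √((-0.3321·111.32)² + (-0.3568·111.28)²) = √(1366.734466 + 1576.463520) = 54.2512 km
  6: √((0.0995·111.32)² + (-1.0789·111.28)²) = √(122.685308 + 14414.401679) = 120.5698 km
  7: √((-0.1048·111.32)² + (-1.3924·111.28)²) = √(136.103396 + 24008.347207) = 155.3848 km
  8: √((-0.0163·111.32)² + (-0.8208·111.28)²) = √(3.292468 + 8342.744234) = 91.3566 km
  → nearest: 5 (54.2512 km)
Q at 1.9764°N, 104.7444°E:
  4: √((-0.2732·111.32)² + (-1.4412·111.28)²) = √(924.927699 + 25720.697450) = 163.2349 km
  5: √((-1.2293·111.32)² + (-0.4378·111.28)²) = √(18726.739040 + 2373.480940) = 145.2591 km
  6: √((-0.7977·111.32)² + (-1.1599·111.28)²) = √(7885.433606 + 16660.012804) = 156.6699 km
  7: √((-1.0020·111.32)² + (-1.4734·111.28)²) = √(12441.760538 + 26882.865860) = 198.3044 km
  8: √((-0.9135·111.32)² + (-0.9018·111.28)²) = √(10341.022872 + 10070.584918) = 142.8692 km
  → nearest: 8 (142.8692 km)
R at 1.0464°N, 104.8075°E:
  4: √((0.6568·111.32)² + (-1.5043·111.28)²) = √(5345.799715 + 28022.259141) = 182.6693 km
  5: √((-0.2993·111.32)² + (-0.5009·111.28)²) = √(1110.094188 + 3106.964545) = 64.9389 km
  6: √((0.1323·111.32)² + (-1.2230·111.28)²) = √(216.903262 + 18521.968789) = 136.8900 km
  7: √((-0.0720·111.32)² + (-1.5365·111.28)²) = √(64.240866 + 29234.748574) = 171.1695 km
  8: √((0.0165·111.32)² + (-0.9649·111.28)²) = √(3.373761 + 11529.191338) = 107.3898 km
  → nearest: 5 (64.9389 km)
S at 0.8887°N, 103.9263°E:
  4: √((0.8145·111.32)² + (-0.6231·111.28)²) = √(8221.074288 + 4807.837012) = 114.1443 km
  5: √((-0.1416·111.32)² + (0.3803·111.28)²) = √(248.469395 + 1790.964118) = 45.1601 km
  6: √((0.2900·111.32)² + (-0.3418·111.28)²) = √(1042.179176 + 1446.699565) = 49.8887 km
  7: √((0.0857·111.32)² + (-0.6553·111.28)²) = √(91.013966 + 5317.586582) = 73.5432 km
  8: √((0.1742·111.32)² + (-0.0837·111.28)²) = √(376.047492 + 86.753129) = 21.5128 km
  → nearest: 8 (21.5128 km)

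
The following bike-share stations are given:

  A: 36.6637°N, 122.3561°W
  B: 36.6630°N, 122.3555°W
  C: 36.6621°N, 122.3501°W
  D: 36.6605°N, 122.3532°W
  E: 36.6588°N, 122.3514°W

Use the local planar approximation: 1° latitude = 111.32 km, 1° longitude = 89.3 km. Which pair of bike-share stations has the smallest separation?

A and B

Pairwise distances:
A–B: 0.0946 km
A–C: 0.5646 km
A–D: 0.4404 km
A–E: 0.6883 km
B–C: 0.4925 km
B–D: 0.3459 km
B–E: 0.5938 km
C–D: 0.3292 km
C–E: 0.3853 km
D–E: 0.2483 km
Closest pair: A–B at 0.0946 km.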